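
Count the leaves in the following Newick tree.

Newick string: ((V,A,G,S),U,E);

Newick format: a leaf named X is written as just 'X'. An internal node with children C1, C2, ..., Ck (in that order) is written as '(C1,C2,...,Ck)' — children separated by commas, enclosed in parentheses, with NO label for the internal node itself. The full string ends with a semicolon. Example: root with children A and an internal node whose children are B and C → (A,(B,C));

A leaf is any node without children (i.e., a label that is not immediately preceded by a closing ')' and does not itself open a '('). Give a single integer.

Newick: ((V,A,G,S),U,E);
Scan left-to-right; a leaf is any maximal label run not followed by '(':
  pos 2: leaf 'V' → count = 1
  pos 4: leaf 'A' → count = 2
  pos 6: leaf 'G' → count = 3
  pos 8: leaf 'S' → count = 4
  pos 11: leaf 'U' → count = 5
  pos 13: leaf 'E' → count = 6
Total leaves: 6

Answer: 6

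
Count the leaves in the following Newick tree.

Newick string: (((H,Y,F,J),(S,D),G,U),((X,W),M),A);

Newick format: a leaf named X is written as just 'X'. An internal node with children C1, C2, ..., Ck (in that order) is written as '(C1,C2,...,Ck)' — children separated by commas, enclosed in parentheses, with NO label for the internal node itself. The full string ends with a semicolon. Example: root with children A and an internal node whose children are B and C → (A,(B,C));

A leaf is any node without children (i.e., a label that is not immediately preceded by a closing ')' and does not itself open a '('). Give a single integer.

Newick: (((H,Y,F,J),(S,D),G,U),((X,W),M),A);
Scan left-to-right; a leaf is any maximal label run not followed by '(':
  pos 3: leaf 'H' → count = 1
  pos 5: leaf 'Y' → count = 2
  pos 7: leaf 'F' → count = 3
  pos 9: leaf 'J' → count = 4
  pos 13: leaf 'S' → count = 5
  pos 15: leaf 'D' → count = 6
  pos 18: leaf 'G' → count = 7
  pos 20: leaf 'U' → count = 8
  pos 25: leaf 'X' → count = 9
  pos 27: leaf 'W' → count = 10
  pos 30: leaf 'M' → count = 11
  pos 33: leaf 'A' → count = 12
Total leaves: 12

Answer: 12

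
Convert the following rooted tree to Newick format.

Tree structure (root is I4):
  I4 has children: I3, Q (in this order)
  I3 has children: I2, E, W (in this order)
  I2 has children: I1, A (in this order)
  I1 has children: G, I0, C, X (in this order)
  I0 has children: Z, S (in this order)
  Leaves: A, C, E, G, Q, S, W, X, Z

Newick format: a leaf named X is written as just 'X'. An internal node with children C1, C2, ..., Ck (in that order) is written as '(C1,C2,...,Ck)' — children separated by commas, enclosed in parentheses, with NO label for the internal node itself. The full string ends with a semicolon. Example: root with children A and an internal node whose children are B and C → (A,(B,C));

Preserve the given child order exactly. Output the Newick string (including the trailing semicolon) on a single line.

Answer: ((((G,(Z,S),C,X),A),E,W),Q);

Derivation:
internal I4 with children ['I3', 'Q']
  internal I3 with children ['I2', 'E', 'W']
    internal I2 with children ['I1', 'A']
      internal I1 with children ['G', 'I0', 'C', 'X']
        leaf 'G' → 'G'
        internal I0 with children ['Z', 'S']
          leaf 'Z' → 'Z'
          leaf 'S' → 'S'
        → '(Z,S)'
        leaf 'C' → 'C'
        leaf 'X' → 'X'
      → '(G,(Z,S),C,X)'
      leaf 'A' → 'A'
    → '((G,(Z,S),C,X),A)'
    leaf 'E' → 'E'
    leaf 'W' → 'W'
  → '(((G,(Z,S),C,X),A),E,W)'
  leaf 'Q' → 'Q'
→ '((((G,(Z,S),C,X),A),E,W),Q)'
Final: ((((G,(Z,S),C,X),A),E,W),Q);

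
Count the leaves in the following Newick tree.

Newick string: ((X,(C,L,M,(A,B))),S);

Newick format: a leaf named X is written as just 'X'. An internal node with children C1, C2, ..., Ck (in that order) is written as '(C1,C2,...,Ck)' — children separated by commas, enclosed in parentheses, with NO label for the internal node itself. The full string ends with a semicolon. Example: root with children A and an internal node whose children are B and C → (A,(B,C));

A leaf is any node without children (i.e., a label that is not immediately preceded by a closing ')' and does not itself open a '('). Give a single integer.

Answer: 7

Derivation:
Newick: ((X,(C,L,M,(A,B))),S);
Scan left-to-right; a leaf is any maximal label run not followed by '(':
  pos 2: leaf 'X' → count = 1
  pos 5: leaf 'C' → count = 2
  pos 7: leaf 'L' → count = 3
  pos 9: leaf 'M' → count = 4
  pos 12: leaf 'A' → count = 5
  pos 14: leaf 'B' → count = 6
  pos 19: leaf 'S' → count = 7
Total leaves: 7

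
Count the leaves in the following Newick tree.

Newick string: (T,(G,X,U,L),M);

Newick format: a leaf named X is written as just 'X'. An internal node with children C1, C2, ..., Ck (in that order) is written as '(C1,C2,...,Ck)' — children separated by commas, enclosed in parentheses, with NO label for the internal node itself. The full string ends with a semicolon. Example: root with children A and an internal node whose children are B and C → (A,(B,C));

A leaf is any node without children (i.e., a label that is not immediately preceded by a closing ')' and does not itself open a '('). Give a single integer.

Newick: (T,(G,X,U,L),M);
Scan left-to-right; a leaf is any maximal label run not followed by '(':
  pos 1: leaf 'T' → count = 1
  pos 4: leaf 'G' → count = 2
  pos 6: leaf 'X' → count = 3
  pos 8: leaf 'U' → count = 4
  pos 10: leaf 'L' → count = 5
  pos 13: leaf 'M' → count = 6
Total leaves: 6

Answer: 6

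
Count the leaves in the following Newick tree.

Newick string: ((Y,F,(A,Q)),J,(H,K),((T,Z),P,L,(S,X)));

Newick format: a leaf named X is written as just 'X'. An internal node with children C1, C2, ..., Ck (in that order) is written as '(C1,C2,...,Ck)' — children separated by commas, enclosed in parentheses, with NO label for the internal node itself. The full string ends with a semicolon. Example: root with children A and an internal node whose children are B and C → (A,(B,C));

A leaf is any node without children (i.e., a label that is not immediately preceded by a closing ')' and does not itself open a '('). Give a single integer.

Newick: ((Y,F,(A,Q)),J,(H,K),((T,Z),P,L,(S,X)));
Scan left-to-right; a leaf is any maximal label run not followed by '(':
  pos 2: leaf 'Y' → count = 1
  pos 4: leaf 'F' → count = 2
  pos 7: leaf 'A' → count = 3
  pos 9: leaf 'Q' → count = 4
  pos 13: leaf 'J' → count = 5
  pos 16: leaf 'H' → count = 6
  pos 18: leaf 'K' → count = 7
  pos 23: leaf 'T' → count = 8
  pos 25: leaf 'Z' → count = 9
  pos 28: leaf 'P' → count = 10
  pos 30: leaf 'L' → count = 11
  pos 33: leaf 'S' → count = 12
  pos 35: leaf 'X' → count = 13
Total leaves: 13

Answer: 13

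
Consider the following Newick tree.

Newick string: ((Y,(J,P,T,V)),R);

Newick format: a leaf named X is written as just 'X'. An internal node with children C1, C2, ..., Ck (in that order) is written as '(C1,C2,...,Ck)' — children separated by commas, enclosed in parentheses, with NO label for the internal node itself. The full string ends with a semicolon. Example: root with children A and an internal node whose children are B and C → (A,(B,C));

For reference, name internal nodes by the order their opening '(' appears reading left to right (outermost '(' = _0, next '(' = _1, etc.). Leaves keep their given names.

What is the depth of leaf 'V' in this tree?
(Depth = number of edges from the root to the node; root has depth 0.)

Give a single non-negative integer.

Newick: ((Y,(J,P,T,V)),R);
Naming internals by '(' encounter order: outermost '(' = _0, next = _1, ...
Query node: V
Path from root: _0 -> _1 -> _2 -> V
Depth of V: 3 (number of edges from root)

Answer: 3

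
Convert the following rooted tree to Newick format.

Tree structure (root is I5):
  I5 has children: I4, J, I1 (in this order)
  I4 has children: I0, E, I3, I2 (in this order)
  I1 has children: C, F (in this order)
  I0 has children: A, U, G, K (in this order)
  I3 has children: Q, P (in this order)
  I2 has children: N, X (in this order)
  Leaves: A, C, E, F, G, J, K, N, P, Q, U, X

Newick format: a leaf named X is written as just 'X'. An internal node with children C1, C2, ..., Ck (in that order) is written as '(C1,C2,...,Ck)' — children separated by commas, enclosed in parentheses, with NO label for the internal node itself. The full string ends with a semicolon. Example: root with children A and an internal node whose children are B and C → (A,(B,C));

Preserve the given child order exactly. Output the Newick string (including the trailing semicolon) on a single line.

internal I5 with children ['I4', 'J', 'I1']
  internal I4 with children ['I0', 'E', 'I3', 'I2']
    internal I0 with children ['A', 'U', 'G', 'K']
      leaf 'A' → 'A'
      leaf 'U' → 'U'
      leaf 'G' → 'G'
      leaf 'K' → 'K'
    → '(A,U,G,K)'
    leaf 'E' → 'E'
    internal I3 with children ['Q', 'P']
      leaf 'Q' → 'Q'
      leaf 'P' → 'P'
    → '(Q,P)'
    internal I2 with children ['N', 'X']
      leaf 'N' → 'N'
      leaf 'X' → 'X'
    → '(N,X)'
  → '((A,U,G,K),E,(Q,P),(N,X))'
  leaf 'J' → 'J'
  internal I1 with children ['C', 'F']
    leaf 'C' → 'C'
    leaf 'F' → 'F'
  → '(C,F)'
→ '(((A,U,G,K),E,(Q,P),(N,X)),J,(C,F))'
Final: (((A,U,G,K),E,(Q,P),(N,X)),J,(C,F));

Answer: (((A,U,G,K),E,(Q,P),(N,X)),J,(C,F));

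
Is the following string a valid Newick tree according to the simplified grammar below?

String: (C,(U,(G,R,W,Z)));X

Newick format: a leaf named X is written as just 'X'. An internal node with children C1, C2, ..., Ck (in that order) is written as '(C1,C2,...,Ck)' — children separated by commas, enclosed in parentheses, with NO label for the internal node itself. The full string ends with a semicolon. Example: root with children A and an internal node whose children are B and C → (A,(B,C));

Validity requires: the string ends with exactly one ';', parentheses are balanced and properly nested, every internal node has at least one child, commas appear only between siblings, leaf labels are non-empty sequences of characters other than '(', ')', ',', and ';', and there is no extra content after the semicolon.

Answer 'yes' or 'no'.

Answer: no

Derivation:
Input: (C,(U,(G,R,W,Z)));X
Paren balance: 3 '(' vs 3 ')' OK
Ends with single ';': False
Full parse: FAILS (must end with ;)
Valid: False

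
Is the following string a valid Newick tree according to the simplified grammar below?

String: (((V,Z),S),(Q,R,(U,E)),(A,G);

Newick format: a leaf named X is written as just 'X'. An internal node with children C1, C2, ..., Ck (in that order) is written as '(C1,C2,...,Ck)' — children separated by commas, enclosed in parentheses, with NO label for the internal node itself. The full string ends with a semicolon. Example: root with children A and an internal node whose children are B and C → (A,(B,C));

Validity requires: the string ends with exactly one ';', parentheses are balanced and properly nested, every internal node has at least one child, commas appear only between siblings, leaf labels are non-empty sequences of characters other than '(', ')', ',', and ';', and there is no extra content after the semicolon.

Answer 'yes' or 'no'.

Answer: no

Derivation:
Input: (((V,Z),S),(Q,R,(U,E)),(A,G);
Paren balance: 6 '(' vs 5 ')' MISMATCH
Ends with single ';': True
Full parse: FAILS (expected , or ) at pos 28)
Valid: False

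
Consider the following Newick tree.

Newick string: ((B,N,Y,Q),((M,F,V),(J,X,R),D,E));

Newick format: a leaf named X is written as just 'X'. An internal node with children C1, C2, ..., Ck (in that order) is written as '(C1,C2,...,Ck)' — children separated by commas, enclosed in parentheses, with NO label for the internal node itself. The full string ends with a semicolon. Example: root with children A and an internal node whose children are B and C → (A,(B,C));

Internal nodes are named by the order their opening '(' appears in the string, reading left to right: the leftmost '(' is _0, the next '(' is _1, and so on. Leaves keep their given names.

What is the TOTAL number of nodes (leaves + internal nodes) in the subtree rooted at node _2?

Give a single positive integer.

Newick: ((B,N,Y,Q),((M,F,V),(J,X,R),D,E));
Locate _2: it is the '(' at position 11 (the 3rd '(' reading left to right).
Query: subtree rooted at _2
_2: subtree_size = 1 + 10
  _3: subtree_size = 1 + 3
    M: subtree_size = 1 + 0
    F: subtree_size = 1 + 0
    V: subtree_size = 1 + 0
  _4: subtree_size = 1 + 3
    J: subtree_size = 1 + 0
    X: subtree_size = 1 + 0
    R: subtree_size = 1 + 0
  D: subtree_size = 1 + 0
  E: subtree_size = 1 + 0
Total subtree size of _2: 11

Answer: 11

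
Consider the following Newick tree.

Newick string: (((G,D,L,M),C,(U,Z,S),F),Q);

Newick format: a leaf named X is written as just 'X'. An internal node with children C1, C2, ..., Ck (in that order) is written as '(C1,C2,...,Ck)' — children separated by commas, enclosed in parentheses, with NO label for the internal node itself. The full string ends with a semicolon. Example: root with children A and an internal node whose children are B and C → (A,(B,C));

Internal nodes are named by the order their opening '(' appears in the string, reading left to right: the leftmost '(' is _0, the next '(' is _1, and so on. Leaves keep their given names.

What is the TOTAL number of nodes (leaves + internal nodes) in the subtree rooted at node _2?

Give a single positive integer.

Newick: (((G,D,L,M),C,(U,Z,S),F),Q);
Locate _2: it is the '(' at position 2 (the 3rd '(' reading left to right).
Query: subtree rooted at _2
_2: subtree_size = 1 + 4
  G: subtree_size = 1 + 0
  D: subtree_size = 1 + 0
  L: subtree_size = 1 + 0
  M: subtree_size = 1 + 0
Total subtree size of _2: 5

Answer: 5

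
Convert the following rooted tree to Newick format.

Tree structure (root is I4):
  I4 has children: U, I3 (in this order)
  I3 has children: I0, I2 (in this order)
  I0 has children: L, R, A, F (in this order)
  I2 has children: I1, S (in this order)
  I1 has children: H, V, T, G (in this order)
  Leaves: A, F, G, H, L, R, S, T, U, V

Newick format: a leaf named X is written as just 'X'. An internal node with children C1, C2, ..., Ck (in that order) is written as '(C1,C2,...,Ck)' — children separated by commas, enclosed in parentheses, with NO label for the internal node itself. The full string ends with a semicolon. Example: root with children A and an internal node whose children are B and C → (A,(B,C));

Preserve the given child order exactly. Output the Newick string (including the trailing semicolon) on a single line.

internal I4 with children ['U', 'I3']
  leaf 'U' → 'U'
  internal I3 with children ['I0', 'I2']
    internal I0 with children ['L', 'R', 'A', 'F']
      leaf 'L' → 'L'
      leaf 'R' → 'R'
      leaf 'A' → 'A'
      leaf 'F' → 'F'
    → '(L,R,A,F)'
    internal I2 with children ['I1', 'S']
      internal I1 with children ['H', 'V', 'T', 'G']
        leaf 'H' → 'H'
        leaf 'V' → 'V'
        leaf 'T' → 'T'
        leaf 'G' → 'G'
      → '(H,V,T,G)'
      leaf 'S' → 'S'
    → '((H,V,T,G),S)'
  → '((L,R,A,F),((H,V,T,G),S))'
→ '(U,((L,R,A,F),((H,V,T,G),S)))'
Final: (U,((L,R,A,F),((H,V,T,G),S)));

Answer: (U,((L,R,A,F),((H,V,T,G),S)));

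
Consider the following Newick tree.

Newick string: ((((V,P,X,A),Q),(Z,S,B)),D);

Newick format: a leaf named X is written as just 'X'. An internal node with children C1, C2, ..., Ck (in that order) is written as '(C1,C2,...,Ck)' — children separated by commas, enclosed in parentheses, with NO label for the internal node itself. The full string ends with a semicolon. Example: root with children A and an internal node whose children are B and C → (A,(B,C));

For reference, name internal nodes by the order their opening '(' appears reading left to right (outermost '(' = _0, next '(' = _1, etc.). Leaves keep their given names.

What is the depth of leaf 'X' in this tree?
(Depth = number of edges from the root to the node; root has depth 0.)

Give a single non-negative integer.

Newick: ((((V,P,X,A),Q),(Z,S,B)),D);
Naming internals by '(' encounter order: outermost '(' = _0, next = _1, ...
Query node: X
Path from root: _0 -> _1 -> _2 -> _3 -> X
Depth of X: 4 (number of edges from root)

Answer: 4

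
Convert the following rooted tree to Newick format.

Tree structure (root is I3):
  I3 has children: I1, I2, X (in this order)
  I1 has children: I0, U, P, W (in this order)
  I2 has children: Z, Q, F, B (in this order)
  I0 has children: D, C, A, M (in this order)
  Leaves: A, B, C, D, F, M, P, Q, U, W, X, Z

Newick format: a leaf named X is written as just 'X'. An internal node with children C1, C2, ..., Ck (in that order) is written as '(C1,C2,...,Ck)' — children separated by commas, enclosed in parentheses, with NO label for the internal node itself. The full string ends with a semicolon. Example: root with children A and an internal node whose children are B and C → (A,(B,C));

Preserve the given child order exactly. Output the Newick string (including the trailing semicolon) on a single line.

Answer: (((D,C,A,M),U,P,W),(Z,Q,F,B),X);

Derivation:
internal I3 with children ['I1', 'I2', 'X']
  internal I1 with children ['I0', 'U', 'P', 'W']
    internal I0 with children ['D', 'C', 'A', 'M']
      leaf 'D' → 'D'
      leaf 'C' → 'C'
      leaf 'A' → 'A'
      leaf 'M' → 'M'
    → '(D,C,A,M)'
    leaf 'U' → 'U'
    leaf 'P' → 'P'
    leaf 'W' → 'W'
  → '((D,C,A,M),U,P,W)'
  internal I2 with children ['Z', 'Q', 'F', 'B']
    leaf 'Z' → 'Z'
    leaf 'Q' → 'Q'
    leaf 'F' → 'F'
    leaf 'B' → 'B'
  → '(Z,Q,F,B)'
  leaf 'X' → 'X'
→ '(((D,C,A,M),U,P,W),(Z,Q,F,B),X)'
Final: (((D,C,A,M),U,P,W),(Z,Q,F,B),X);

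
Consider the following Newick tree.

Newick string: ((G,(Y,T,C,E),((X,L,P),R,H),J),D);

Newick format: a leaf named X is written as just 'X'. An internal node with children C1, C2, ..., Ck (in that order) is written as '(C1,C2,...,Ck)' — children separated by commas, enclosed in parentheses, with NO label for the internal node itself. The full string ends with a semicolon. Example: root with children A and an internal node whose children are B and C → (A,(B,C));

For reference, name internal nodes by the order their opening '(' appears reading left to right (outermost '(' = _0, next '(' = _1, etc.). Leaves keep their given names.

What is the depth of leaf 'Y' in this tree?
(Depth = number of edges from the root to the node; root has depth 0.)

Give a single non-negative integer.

Newick: ((G,(Y,T,C,E),((X,L,P),R,H),J),D);
Naming internals by '(' encounter order: outermost '(' = _0, next = _1, ...
Query node: Y
Path from root: _0 -> _1 -> _2 -> Y
Depth of Y: 3 (number of edges from root)

Answer: 3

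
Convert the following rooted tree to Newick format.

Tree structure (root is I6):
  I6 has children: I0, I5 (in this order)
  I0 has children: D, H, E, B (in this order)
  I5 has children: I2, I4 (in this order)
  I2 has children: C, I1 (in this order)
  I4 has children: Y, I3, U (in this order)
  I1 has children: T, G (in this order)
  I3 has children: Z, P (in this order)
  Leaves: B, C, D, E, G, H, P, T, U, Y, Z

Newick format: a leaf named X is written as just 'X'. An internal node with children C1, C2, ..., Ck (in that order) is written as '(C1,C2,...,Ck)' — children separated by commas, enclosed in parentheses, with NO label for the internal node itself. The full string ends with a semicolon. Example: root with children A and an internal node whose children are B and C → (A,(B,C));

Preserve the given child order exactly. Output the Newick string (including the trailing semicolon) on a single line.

Answer: ((D,H,E,B),((C,(T,G)),(Y,(Z,P),U)));

Derivation:
internal I6 with children ['I0', 'I5']
  internal I0 with children ['D', 'H', 'E', 'B']
    leaf 'D' → 'D'
    leaf 'H' → 'H'
    leaf 'E' → 'E'
    leaf 'B' → 'B'
  → '(D,H,E,B)'
  internal I5 with children ['I2', 'I4']
    internal I2 with children ['C', 'I1']
      leaf 'C' → 'C'
      internal I1 with children ['T', 'G']
        leaf 'T' → 'T'
        leaf 'G' → 'G'
      → '(T,G)'
    → '(C,(T,G))'
    internal I4 with children ['Y', 'I3', 'U']
      leaf 'Y' → 'Y'
      internal I3 with children ['Z', 'P']
        leaf 'Z' → 'Z'
        leaf 'P' → 'P'
      → '(Z,P)'
      leaf 'U' → 'U'
    → '(Y,(Z,P),U)'
  → '((C,(T,G)),(Y,(Z,P),U))'
→ '((D,H,E,B),((C,(T,G)),(Y,(Z,P),U)))'
Final: ((D,H,E,B),((C,(T,G)),(Y,(Z,P),U)));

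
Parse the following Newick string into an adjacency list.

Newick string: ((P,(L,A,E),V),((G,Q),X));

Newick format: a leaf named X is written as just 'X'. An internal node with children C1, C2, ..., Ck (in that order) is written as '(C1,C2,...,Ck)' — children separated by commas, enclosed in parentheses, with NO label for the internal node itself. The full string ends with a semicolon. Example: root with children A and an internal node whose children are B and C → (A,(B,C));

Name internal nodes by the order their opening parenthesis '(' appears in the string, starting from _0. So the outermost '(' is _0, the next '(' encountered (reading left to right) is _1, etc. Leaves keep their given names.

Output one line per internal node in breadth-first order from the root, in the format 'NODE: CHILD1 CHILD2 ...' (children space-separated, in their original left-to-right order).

Input: ((P,(L,A,E),V),((G,Q),X));
Scanning left-to-right, naming '(' by encounter order:
  pos 0: '(' -> open internal node _0 (depth 1)
  pos 1: '(' -> open internal node _1 (depth 2)
  pos 4: '(' -> open internal node _2 (depth 3)
  pos 10: ')' -> close internal node _2 (now at depth 2)
  pos 13: ')' -> close internal node _1 (now at depth 1)
  pos 15: '(' -> open internal node _3 (depth 2)
  pos 16: '(' -> open internal node _4 (depth 3)
  pos 20: ')' -> close internal node _4 (now at depth 2)
  pos 23: ')' -> close internal node _3 (now at depth 1)
  pos 24: ')' -> close internal node _0 (now at depth 0)
Total internal nodes: 5
BFS adjacency from root:
  _0: _1 _3
  _1: P _2 V
  _3: _4 X
  _2: L A E
  _4: G Q

Answer: _0: _1 _3
_1: P _2 V
_3: _4 X
_2: L A E
_4: G Q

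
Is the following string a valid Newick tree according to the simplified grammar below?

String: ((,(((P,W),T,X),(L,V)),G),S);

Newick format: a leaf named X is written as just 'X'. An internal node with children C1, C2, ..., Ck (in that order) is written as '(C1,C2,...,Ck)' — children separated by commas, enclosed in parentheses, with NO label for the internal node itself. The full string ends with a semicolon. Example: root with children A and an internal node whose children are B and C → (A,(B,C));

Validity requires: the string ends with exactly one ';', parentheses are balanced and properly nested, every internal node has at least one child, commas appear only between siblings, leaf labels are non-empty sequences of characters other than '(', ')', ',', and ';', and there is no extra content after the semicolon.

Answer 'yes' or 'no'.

Answer: no

Derivation:
Input: ((,(((P,W),T,X),(L,V)),G),S);
Paren balance: 6 '(' vs 6 ')' OK
Ends with single ';': True
Full parse: FAILS (empty leaf label at pos 2)
Valid: False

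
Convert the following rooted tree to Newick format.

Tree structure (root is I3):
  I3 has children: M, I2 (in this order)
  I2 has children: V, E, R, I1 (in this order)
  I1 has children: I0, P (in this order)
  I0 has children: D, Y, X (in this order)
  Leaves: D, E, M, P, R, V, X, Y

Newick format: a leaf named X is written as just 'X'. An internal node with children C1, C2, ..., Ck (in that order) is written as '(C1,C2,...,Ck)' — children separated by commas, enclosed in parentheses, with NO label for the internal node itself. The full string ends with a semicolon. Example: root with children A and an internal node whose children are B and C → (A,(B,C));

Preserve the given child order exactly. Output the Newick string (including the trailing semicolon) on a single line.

internal I3 with children ['M', 'I2']
  leaf 'M' → 'M'
  internal I2 with children ['V', 'E', 'R', 'I1']
    leaf 'V' → 'V'
    leaf 'E' → 'E'
    leaf 'R' → 'R'
    internal I1 with children ['I0', 'P']
      internal I0 with children ['D', 'Y', 'X']
        leaf 'D' → 'D'
        leaf 'Y' → 'Y'
        leaf 'X' → 'X'
      → '(D,Y,X)'
      leaf 'P' → 'P'
    → '((D,Y,X),P)'
  → '(V,E,R,((D,Y,X),P))'
→ '(M,(V,E,R,((D,Y,X),P)))'
Final: (M,(V,E,R,((D,Y,X),P)));

Answer: (M,(V,E,R,((D,Y,X),P)));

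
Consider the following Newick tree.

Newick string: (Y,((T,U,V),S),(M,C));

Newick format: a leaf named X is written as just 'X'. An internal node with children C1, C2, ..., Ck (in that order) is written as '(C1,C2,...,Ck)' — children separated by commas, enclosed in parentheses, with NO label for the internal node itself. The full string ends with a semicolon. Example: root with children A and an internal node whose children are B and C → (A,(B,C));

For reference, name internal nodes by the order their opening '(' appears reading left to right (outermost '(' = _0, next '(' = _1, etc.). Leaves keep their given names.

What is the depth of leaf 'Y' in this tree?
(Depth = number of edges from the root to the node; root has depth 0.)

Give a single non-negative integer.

Newick: (Y,((T,U,V),S),(M,C));
Naming internals by '(' encounter order: outermost '(' = _0, next = _1, ...
Query node: Y
Path from root: _0 -> Y
Depth of Y: 1 (number of edges from root)

Answer: 1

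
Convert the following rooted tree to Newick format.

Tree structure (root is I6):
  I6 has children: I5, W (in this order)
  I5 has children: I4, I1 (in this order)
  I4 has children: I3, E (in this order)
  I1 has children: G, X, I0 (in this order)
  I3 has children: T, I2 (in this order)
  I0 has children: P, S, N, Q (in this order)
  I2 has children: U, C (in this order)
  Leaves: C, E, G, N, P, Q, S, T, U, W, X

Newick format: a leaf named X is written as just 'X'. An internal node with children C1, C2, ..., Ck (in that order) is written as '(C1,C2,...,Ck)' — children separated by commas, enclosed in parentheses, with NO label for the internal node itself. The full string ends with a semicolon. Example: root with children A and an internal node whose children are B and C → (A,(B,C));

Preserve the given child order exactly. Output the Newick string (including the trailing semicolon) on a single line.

internal I6 with children ['I5', 'W']
  internal I5 with children ['I4', 'I1']
    internal I4 with children ['I3', 'E']
      internal I3 with children ['T', 'I2']
        leaf 'T' → 'T'
        internal I2 with children ['U', 'C']
          leaf 'U' → 'U'
          leaf 'C' → 'C'
        → '(U,C)'
      → '(T,(U,C))'
      leaf 'E' → 'E'
    → '((T,(U,C)),E)'
    internal I1 with children ['G', 'X', 'I0']
      leaf 'G' → 'G'
      leaf 'X' → 'X'
      internal I0 with children ['P', 'S', 'N', 'Q']
        leaf 'P' → 'P'
        leaf 'S' → 'S'
        leaf 'N' → 'N'
        leaf 'Q' → 'Q'
      → '(P,S,N,Q)'
    → '(G,X,(P,S,N,Q))'
  → '(((T,(U,C)),E),(G,X,(P,S,N,Q)))'
  leaf 'W' → 'W'
→ '((((T,(U,C)),E),(G,X,(P,S,N,Q))),W)'
Final: ((((T,(U,C)),E),(G,X,(P,S,N,Q))),W);

Answer: ((((T,(U,C)),E),(G,X,(P,S,N,Q))),W);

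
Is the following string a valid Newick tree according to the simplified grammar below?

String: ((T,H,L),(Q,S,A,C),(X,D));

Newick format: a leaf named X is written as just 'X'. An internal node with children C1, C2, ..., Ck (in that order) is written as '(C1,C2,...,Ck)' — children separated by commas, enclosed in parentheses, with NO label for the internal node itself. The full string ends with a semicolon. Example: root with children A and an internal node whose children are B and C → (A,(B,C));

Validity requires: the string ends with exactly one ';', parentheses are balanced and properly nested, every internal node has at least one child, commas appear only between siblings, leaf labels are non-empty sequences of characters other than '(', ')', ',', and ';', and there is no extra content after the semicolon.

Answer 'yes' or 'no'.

Answer: yes

Derivation:
Input: ((T,H,L),(Q,S,A,C),(X,D));
Paren balance: 4 '(' vs 4 ')' OK
Ends with single ';': True
Full parse: OK
Valid: True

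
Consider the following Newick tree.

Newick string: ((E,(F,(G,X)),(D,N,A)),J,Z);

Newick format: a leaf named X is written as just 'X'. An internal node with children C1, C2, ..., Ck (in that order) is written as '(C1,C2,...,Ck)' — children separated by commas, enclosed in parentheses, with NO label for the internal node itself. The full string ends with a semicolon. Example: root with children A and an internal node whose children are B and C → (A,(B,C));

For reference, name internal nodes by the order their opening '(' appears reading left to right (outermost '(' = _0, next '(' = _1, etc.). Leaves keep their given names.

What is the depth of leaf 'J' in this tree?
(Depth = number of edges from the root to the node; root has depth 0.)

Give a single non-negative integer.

Newick: ((E,(F,(G,X)),(D,N,A)),J,Z);
Naming internals by '(' encounter order: outermost '(' = _0, next = _1, ...
Query node: J
Path from root: _0 -> J
Depth of J: 1 (number of edges from root)

Answer: 1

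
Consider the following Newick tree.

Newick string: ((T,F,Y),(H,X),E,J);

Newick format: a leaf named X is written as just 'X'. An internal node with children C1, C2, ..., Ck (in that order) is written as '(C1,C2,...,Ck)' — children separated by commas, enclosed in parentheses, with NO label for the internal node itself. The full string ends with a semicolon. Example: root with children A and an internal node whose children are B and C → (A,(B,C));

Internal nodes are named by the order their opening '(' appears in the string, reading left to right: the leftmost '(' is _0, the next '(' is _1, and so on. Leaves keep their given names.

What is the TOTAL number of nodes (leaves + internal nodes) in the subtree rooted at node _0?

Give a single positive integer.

Newick: ((T,F,Y),(H,X),E,J);
Locate _0: it is the '(' at position 0 (the 1st '(' reading left to right).
Query: subtree rooted at _0
_0: subtree_size = 1 + 9
  _1: subtree_size = 1 + 3
    T: subtree_size = 1 + 0
    F: subtree_size = 1 + 0
    Y: subtree_size = 1 + 0
  _2: subtree_size = 1 + 2
    H: subtree_size = 1 + 0
    X: subtree_size = 1 + 0
  E: subtree_size = 1 + 0
  J: subtree_size = 1 + 0
Total subtree size of _0: 10

Answer: 10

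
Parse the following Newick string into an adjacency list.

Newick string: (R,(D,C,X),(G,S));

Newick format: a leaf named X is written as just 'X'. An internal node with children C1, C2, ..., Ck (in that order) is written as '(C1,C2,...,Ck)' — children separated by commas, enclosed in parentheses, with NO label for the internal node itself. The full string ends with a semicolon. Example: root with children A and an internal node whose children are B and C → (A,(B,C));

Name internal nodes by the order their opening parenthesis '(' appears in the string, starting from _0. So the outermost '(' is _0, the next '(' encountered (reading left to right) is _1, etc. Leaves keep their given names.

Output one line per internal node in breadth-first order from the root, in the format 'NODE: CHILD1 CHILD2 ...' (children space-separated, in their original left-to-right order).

Answer: _0: R _1 _2
_1: D C X
_2: G S

Derivation:
Input: (R,(D,C,X),(G,S));
Scanning left-to-right, naming '(' by encounter order:
  pos 0: '(' -> open internal node _0 (depth 1)
  pos 3: '(' -> open internal node _1 (depth 2)
  pos 9: ')' -> close internal node _1 (now at depth 1)
  pos 11: '(' -> open internal node _2 (depth 2)
  pos 15: ')' -> close internal node _2 (now at depth 1)
  pos 16: ')' -> close internal node _0 (now at depth 0)
Total internal nodes: 3
BFS adjacency from root:
  _0: R _1 _2
  _1: D C X
  _2: G S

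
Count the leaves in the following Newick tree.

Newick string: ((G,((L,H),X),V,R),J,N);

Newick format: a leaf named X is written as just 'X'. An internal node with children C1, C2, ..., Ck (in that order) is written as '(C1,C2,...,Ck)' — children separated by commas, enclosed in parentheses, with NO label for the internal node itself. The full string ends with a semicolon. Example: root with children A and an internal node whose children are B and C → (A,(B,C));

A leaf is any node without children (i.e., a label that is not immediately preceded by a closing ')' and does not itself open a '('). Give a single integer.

Answer: 8

Derivation:
Newick: ((G,((L,H),X),V,R),J,N);
Scan left-to-right; a leaf is any maximal label run not followed by '(':
  pos 2: leaf 'G' → count = 1
  pos 6: leaf 'L' → count = 2
  pos 8: leaf 'H' → count = 3
  pos 11: leaf 'X' → count = 4
  pos 14: leaf 'V' → count = 5
  pos 16: leaf 'R' → count = 6
  pos 19: leaf 'J' → count = 7
  pos 21: leaf 'N' → count = 8
Total leaves: 8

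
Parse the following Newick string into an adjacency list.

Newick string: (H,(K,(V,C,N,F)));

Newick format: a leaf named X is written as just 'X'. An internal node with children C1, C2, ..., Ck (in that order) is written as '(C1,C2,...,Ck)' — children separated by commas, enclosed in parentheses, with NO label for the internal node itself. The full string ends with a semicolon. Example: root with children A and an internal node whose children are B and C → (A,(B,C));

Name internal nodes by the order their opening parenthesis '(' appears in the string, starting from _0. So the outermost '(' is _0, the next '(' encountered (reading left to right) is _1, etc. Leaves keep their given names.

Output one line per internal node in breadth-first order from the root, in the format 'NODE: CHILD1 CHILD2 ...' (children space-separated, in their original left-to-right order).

Input: (H,(K,(V,C,N,F)));
Scanning left-to-right, naming '(' by encounter order:
  pos 0: '(' -> open internal node _0 (depth 1)
  pos 3: '(' -> open internal node _1 (depth 2)
  pos 6: '(' -> open internal node _2 (depth 3)
  pos 14: ')' -> close internal node _2 (now at depth 2)
  pos 15: ')' -> close internal node _1 (now at depth 1)
  pos 16: ')' -> close internal node _0 (now at depth 0)
Total internal nodes: 3
BFS adjacency from root:
  _0: H _1
  _1: K _2
  _2: V C N F

Answer: _0: H _1
_1: K _2
_2: V C N F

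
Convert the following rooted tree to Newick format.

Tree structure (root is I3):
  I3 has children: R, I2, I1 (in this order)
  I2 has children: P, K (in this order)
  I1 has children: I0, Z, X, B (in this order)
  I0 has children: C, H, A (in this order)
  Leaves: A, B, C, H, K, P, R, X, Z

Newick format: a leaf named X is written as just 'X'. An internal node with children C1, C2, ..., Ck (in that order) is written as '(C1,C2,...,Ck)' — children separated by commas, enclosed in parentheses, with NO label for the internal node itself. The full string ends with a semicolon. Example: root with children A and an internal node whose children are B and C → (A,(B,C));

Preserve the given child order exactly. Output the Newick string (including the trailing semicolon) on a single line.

Answer: (R,(P,K),((C,H,A),Z,X,B));

Derivation:
internal I3 with children ['R', 'I2', 'I1']
  leaf 'R' → 'R'
  internal I2 with children ['P', 'K']
    leaf 'P' → 'P'
    leaf 'K' → 'K'
  → '(P,K)'
  internal I1 with children ['I0', 'Z', 'X', 'B']
    internal I0 with children ['C', 'H', 'A']
      leaf 'C' → 'C'
      leaf 'H' → 'H'
      leaf 'A' → 'A'
    → '(C,H,A)'
    leaf 'Z' → 'Z'
    leaf 'X' → 'X'
    leaf 'B' → 'B'
  → '((C,H,A),Z,X,B)'
→ '(R,(P,K),((C,H,A),Z,X,B))'
Final: (R,(P,K),((C,H,A),Z,X,B));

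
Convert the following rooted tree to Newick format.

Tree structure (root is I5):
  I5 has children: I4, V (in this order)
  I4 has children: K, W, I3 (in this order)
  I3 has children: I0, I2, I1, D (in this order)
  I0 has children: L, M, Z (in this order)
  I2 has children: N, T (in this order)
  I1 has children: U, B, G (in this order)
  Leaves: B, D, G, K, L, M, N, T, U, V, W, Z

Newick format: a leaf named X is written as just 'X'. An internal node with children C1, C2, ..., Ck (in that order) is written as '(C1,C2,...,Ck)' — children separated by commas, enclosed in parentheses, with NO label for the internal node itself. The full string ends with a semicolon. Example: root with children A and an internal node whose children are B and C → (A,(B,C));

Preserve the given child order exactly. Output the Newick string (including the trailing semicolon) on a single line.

Answer: ((K,W,((L,M,Z),(N,T),(U,B,G),D)),V);

Derivation:
internal I5 with children ['I4', 'V']
  internal I4 with children ['K', 'W', 'I3']
    leaf 'K' → 'K'
    leaf 'W' → 'W'
    internal I3 with children ['I0', 'I2', 'I1', 'D']
      internal I0 with children ['L', 'M', 'Z']
        leaf 'L' → 'L'
        leaf 'M' → 'M'
        leaf 'Z' → 'Z'
      → '(L,M,Z)'
      internal I2 with children ['N', 'T']
        leaf 'N' → 'N'
        leaf 'T' → 'T'
      → '(N,T)'
      internal I1 with children ['U', 'B', 'G']
        leaf 'U' → 'U'
        leaf 'B' → 'B'
        leaf 'G' → 'G'
      → '(U,B,G)'
      leaf 'D' → 'D'
    → '((L,M,Z),(N,T),(U,B,G),D)'
  → '(K,W,((L,M,Z),(N,T),(U,B,G),D))'
  leaf 'V' → 'V'
→ '((K,W,((L,M,Z),(N,T),(U,B,G),D)),V)'
Final: ((K,W,((L,M,Z),(N,T),(U,B,G),D)),V);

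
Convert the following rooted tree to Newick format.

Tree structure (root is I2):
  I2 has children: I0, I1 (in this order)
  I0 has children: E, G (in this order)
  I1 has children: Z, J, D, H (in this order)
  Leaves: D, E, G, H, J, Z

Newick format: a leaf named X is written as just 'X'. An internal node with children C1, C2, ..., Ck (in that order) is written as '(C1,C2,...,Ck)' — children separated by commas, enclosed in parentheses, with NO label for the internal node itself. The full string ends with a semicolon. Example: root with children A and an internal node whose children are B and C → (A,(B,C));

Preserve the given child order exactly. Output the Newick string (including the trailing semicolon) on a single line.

internal I2 with children ['I0', 'I1']
  internal I0 with children ['E', 'G']
    leaf 'E' → 'E'
    leaf 'G' → 'G'
  → '(E,G)'
  internal I1 with children ['Z', 'J', 'D', 'H']
    leaf 'Z' → 'Z'
    leaf 'J' → 'J'
    leaf 'D' → 'D'
    leaf 'H' → 'H'
  → '(Z,J,D,H)'
→ '((E,G),(Z,J,D,H))'
Final: ((E,G),(Z,J,D,H));

Answer: ((E,G),(Z,J,D,H));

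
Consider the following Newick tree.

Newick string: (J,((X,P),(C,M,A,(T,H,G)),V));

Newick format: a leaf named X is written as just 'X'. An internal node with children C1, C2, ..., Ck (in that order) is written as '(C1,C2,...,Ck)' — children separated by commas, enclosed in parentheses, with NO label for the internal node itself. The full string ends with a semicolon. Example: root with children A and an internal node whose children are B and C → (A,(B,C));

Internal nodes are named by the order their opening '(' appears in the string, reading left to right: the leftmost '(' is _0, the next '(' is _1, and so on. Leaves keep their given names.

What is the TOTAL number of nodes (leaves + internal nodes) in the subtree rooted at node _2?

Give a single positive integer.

Answer: 3

Derivation:
Newick: (J,((X,P),(C,M,A,(T,H,G)),V));
Locate _2: it is the '(' at position 4 (the 3rd '(' reading left to right).
Query: subtree rooted at _2
_2: subtree_size = 1 + 2
  X: subtree_size = 1 + 0
  P: subtree_size = 1 + 0
Total subtree size of _2: 3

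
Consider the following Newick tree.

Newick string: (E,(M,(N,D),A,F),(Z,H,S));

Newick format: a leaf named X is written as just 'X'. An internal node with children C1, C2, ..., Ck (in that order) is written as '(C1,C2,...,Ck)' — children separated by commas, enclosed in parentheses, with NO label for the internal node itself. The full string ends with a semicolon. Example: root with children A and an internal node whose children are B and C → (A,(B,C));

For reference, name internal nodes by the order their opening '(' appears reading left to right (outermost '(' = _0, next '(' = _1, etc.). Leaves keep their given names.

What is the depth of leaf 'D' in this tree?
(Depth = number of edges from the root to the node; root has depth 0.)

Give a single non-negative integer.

Newick: (E,(M,(N,D),A,F),(Z,H,S));
Naming internals by '(' encounter order: outermost '(' = _0, next = _1, ...
Query node: D
Path from root: _0 -> _1 -> _2 -> D
Depth of D: 3 (number of edges from root)

Answer: 3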